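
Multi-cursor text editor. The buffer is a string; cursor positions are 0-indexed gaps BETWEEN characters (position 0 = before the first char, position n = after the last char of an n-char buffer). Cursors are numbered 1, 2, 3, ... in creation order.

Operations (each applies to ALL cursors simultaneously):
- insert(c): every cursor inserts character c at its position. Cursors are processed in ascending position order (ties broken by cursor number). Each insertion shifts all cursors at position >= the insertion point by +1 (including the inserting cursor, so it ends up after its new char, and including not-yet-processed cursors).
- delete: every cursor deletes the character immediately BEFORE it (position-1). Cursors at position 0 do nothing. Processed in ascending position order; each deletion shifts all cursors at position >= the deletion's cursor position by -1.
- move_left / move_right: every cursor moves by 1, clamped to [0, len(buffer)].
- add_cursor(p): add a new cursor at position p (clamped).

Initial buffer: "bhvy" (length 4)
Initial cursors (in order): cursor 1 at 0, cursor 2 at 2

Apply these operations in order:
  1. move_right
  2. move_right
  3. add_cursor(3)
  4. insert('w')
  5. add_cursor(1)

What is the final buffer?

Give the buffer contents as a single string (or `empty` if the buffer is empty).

After op 1 (move_right): buffer="bhvy" (len 4), cursors c1@1 c2@3, authorship ....
After op 2 (move_right): buffer="bhvy" (len 4), cursors c1@2 c2@4, authorship ....
After op 3 (add_cursor(3)): buffer="bhvy" (len 4), cursors c1@2 c3@3 c2@4, authorship ....
After op 4 (insert('w')): buffer="bhwvwyw" (len 7), cursors c1@3 c3@5 c2@7, authorship ..1.3.2
After op 5 (add_cursor(1)): buffer="bhwvwyw" (len 7), cursors c4@1 c1@3 c3@5 c2@7, authorship ..1.3.2

Answer: bhwvwyw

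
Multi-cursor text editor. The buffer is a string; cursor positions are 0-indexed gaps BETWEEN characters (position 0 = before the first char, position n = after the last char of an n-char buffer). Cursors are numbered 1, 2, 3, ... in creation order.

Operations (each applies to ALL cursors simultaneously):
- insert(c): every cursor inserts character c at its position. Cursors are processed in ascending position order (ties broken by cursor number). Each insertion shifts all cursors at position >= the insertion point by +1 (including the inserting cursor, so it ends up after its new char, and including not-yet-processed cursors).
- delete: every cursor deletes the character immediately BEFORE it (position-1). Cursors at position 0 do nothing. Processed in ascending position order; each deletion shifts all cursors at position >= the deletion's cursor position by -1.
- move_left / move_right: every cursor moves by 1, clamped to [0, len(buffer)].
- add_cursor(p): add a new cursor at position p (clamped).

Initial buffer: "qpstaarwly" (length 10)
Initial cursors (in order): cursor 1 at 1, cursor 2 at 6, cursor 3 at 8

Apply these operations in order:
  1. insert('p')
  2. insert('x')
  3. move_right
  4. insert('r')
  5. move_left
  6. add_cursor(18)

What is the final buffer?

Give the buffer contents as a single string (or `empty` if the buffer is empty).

Answer: qpxprstaapxrrwpxlry

Derivation:
After op 1 (insert('p')): buffer="qppstaaprwply" (len 13), cursors c1@2 c2@8 c3@11, authorship .1.....2..3..
After op 2 (insert('x')): buffer="qpxpstaapxrwpxly" (len 16), cursors c1@3 c2@10 c3@14, authorship .11.....22..33..
After op 3 (move_right): buffer="qpxpstaapxrwpxly" (len 16), cursors c1@4 c2@11 c3@15, authorship .11.....22..33..
After op 4 (insert('r')): buffer="qpxprstaapxrrwpxlry" (len 19), cursors c1@5 c2@13 c3@18, authorship .11.1....22.2.33.3.
After op 5 (move_left): buffer="qpxprstaapxrrwpxlry" (len 19), cursors c1@4 c2@12 c3@17, authorship .11.1....22.2.33.3.
After op 6 (add_cursor(18)): buffer="qpxprstaapxrrwpxlry" (len 19), cursors c1@4 c2@12 c3@17 c4@18, authorship .11.1....22.2.33.3.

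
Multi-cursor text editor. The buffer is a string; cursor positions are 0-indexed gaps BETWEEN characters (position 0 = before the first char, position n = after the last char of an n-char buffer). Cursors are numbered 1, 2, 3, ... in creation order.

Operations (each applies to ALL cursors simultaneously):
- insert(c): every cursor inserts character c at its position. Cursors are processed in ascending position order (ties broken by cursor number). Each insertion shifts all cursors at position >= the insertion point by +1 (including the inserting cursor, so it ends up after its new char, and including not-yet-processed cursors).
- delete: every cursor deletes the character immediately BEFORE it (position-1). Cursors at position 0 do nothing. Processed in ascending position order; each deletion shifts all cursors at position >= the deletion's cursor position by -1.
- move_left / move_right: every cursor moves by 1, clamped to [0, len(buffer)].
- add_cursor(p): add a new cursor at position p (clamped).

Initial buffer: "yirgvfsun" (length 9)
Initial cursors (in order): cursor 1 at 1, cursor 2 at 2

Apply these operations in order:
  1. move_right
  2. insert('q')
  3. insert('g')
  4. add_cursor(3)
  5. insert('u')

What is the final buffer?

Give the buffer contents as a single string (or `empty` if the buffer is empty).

After op 1 (move_right): buffer="yirgvfsun" (len 9), cursors c1@2 c2@3, authorship .........
After op 2 (insert('q')): buffer="yiqrqgvfsun" (len 11), cursors c1@3 c2@5, authorship ..1.2......
After op 3 (insert('g')): buffer="yiqgrqggvfsun" (len 13), cursors c1@4 c2@7, authorship ..11.22......
After op 4 (add_cursor(3)): buffer="yiqgrqggvfsun" (len 13), cursors c3@3 c1@4 c2@7, authorship ..11.22......
After op 5 (insert('u')): buffer="yiqugurqgugvfsun" (len 16), cursors c3@4 c1@6 c2@10, authorship ..1311.222......

Answer: yiqugurqgugvfsun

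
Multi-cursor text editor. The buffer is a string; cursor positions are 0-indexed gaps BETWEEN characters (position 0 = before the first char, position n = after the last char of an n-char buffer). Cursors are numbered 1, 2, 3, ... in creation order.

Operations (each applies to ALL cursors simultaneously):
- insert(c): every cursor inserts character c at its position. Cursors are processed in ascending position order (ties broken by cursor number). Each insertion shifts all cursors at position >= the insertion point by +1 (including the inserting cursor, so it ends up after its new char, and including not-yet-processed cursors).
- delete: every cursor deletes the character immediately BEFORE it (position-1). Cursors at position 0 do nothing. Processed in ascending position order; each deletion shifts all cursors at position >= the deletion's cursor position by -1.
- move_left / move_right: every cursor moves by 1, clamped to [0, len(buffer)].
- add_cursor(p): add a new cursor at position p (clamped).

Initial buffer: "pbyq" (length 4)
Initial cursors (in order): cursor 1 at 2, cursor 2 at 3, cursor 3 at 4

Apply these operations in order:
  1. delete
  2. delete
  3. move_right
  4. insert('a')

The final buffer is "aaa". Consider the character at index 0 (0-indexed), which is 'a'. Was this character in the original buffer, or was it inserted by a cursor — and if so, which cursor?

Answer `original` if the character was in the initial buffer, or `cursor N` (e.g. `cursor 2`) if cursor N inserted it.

Answer: cursor 1

Derivation:
After op 1 (delete): buffer="p" (len 1), cursors c1@1 c2@1 c3@1, authorship .
After op 2 (delete): buffer="" (len 0), cursors c1@0 c2@0 c3@0, authorship 
After op 3 (move_right): buffer="" (len 0), cursors c1@0 c2@0 c3@0, authorship 
After op 4 (insert('a')): buffer="aaa" (len 3), cursors c1@3 c2@3 c3@3, authorship 123
Authorship (.=original, N=cursor N): 1 2 3
Index 0: author = 1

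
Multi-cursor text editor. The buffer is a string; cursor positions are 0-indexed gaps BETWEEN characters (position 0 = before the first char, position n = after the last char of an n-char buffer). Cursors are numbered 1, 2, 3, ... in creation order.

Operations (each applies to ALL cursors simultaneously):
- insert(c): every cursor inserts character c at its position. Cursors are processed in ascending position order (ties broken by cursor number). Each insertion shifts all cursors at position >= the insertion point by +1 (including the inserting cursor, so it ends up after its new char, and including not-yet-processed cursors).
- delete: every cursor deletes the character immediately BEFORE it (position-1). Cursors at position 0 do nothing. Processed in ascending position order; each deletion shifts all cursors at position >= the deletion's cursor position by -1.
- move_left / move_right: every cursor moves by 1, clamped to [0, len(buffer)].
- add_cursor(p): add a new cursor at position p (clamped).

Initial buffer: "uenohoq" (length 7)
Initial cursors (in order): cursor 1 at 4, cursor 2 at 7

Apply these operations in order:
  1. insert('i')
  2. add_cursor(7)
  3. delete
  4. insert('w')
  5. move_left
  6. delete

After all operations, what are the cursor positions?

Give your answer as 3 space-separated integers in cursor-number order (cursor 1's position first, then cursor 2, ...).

Answer: 3 5 4

Derivation:
After op 1 (insert('i')): buffer="uenoihoqi" (len 9), cursors c1@5 c2@9, authorship ....1...2
After op 2 (add_cursor(7)): buffer="uenoihoqi" (len 9), cursors c1@5 c3@7 c2@9, authorship ....1...2
After op 3 (delete): buffer="uenohq" (len 6), cursors c1@4 c3@5 c2@6, authorship ......
After op 4 (insert('w')): buffer="uenowhwqw" (len 9), cursors c1@5 c3@7 c2@9, authorship ....1.3.2
After op 5 (move_left): buffer="uenowhwqw" (len 9), cursors c1@4 c3@6 c2@8, authorship ....1.3.2
After op 6 (delete): buffer="uenwww" (len 6), cursors c1@3 c3@4 c2@5, authorship ...132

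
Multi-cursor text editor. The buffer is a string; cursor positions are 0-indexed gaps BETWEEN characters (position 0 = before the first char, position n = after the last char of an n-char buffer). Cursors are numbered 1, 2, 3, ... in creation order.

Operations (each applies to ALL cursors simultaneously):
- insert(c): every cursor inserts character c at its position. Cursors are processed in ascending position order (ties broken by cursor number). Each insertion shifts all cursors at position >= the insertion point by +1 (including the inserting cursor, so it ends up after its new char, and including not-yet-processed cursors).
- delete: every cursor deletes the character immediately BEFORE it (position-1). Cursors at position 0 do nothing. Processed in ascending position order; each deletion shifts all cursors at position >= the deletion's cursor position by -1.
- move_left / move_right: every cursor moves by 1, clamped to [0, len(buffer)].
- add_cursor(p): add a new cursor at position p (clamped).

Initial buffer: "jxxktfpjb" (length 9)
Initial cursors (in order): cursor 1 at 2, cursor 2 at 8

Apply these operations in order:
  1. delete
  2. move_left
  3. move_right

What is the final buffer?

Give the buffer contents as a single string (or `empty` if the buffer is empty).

After op 1 (delete): buffer="jxktfpb" (len 7), cursors c1@1 c2@6, authorship .......
After op 2 (move_left): buffer="jxktfpb" (len 7), cursors c1@0 c2@5, authorship .......
After op 3 (move_right): buffer="jxktfpb" (len 7), cursors c1@1 c2@6, authorship .......

Answer: jxktfpb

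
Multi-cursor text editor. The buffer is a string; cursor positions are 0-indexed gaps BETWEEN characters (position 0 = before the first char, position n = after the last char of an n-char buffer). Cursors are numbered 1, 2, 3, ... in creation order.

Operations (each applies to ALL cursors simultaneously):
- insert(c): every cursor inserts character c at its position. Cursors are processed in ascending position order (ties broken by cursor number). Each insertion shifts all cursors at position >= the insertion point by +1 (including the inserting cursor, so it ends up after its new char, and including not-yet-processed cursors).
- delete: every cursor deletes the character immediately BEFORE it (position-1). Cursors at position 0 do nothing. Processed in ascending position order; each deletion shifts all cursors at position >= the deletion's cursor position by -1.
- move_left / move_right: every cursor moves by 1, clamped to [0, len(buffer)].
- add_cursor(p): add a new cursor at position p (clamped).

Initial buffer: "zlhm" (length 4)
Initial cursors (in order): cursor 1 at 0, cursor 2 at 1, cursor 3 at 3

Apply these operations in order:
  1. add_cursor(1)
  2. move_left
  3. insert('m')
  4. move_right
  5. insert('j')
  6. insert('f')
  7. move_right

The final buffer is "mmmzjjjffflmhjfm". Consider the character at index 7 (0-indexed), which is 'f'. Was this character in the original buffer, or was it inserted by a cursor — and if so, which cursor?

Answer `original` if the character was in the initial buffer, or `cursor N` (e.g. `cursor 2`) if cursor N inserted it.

Answer: cursor 1

Derivation:
After op 1 (add_cursor(1)): buffer="zlhm" (len 4), cursors c1@0 c2@1 c4@1 c3@3, authorship ....
After op 2 (move_left): buffer="zlhm" (len 4), cursors c1@0 c2@0 c4@0 c3@2, authorship ....
After op 3 (insert('m')): buffer="mmmzlmhm" (len 8), cursors c1@3 c2@3 c4@3 c3@6, authorship 124..3..
After op 4 (move_right): buffer="mmmzlmhm" (len 8), cursors c1@4 c2@4 c4@4 c3@7, authorship 124..3..
After op 5 (insert('j')): buffer="mmmzjjjlmhjm" (len 12), cursors c1@7 c2@7 c4@7 c3@11, authorship 124.124.3.3.
After op 6 (insert('f')): buffer="mmmzjjjffflmhjfm" (len 16), cursors c1@10 c2@10 c4@10 c3@15, authorship 124.124124.3.33.
After op 7 (move_right): buffer="mmmzjjjffflmhjfm" (len 16), cursors c1@11 c2@11 c4@11 c3@16, authorship 124.124124.3.33.
Authorship (.=original, N=cursor N): 1 2 4 . 1 2 4 1 2 4 . 3 . 3 3 .
Index 7: author = 1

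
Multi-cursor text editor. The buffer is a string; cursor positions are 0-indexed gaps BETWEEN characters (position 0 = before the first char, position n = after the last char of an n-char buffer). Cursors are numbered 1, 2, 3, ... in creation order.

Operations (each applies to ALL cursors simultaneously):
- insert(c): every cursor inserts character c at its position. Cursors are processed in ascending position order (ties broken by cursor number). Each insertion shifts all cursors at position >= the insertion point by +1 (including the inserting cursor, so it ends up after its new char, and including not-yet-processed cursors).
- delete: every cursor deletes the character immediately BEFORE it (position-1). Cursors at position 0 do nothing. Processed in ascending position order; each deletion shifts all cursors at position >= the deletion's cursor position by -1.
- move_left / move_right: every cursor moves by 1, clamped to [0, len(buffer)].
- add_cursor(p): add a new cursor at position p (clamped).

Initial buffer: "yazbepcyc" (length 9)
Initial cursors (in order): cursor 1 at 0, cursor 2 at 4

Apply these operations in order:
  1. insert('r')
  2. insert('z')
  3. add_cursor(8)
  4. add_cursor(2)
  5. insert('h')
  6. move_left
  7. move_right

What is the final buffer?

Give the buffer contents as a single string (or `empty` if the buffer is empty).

After op 1 (insert('r')): buffer="ryazbrepcyc" (len 11), cursors c1@1 c2@6, authorship 1....2.....
After op 2 (insert('z')): buffer="rzyazbrzepcyc" (len 13), cursors c1@2 c2@8, authorship 11....22.....
After op 3 (add_cursor(8)): buffer="rzyazbrzepcyc" (len 13), cursors c1@2 c2@8 c3@8, authorship 11....22.....
After op 4 (add_cursor(2)): buffer="rzyazbrzepcyc" (len 13), cursors c1@2 c4@2 c2@8 c3@8, authorship 11....22.....
After op 5 (insert('h')): buffer="rzhhyazbrzhhepcyc" (len 17), cursors c1@4 c4@4 c2@12 c3@12, authorship 1114....2223.....
After op 6 (move_left): buffer="rzhhyazbrzhhepcyc" (len 17), cursors c1@3 c4@3 c2@11 c3@11, authorship 1114....2223.....
After op 7 (move_right): buffer="rzhhyazbrzhhepcyc" (len 17), cursors c1@4 c4@4 c2@12 c3@12, authorship 1114....2223.....

Answer: rzhhyazbrzhhepcyc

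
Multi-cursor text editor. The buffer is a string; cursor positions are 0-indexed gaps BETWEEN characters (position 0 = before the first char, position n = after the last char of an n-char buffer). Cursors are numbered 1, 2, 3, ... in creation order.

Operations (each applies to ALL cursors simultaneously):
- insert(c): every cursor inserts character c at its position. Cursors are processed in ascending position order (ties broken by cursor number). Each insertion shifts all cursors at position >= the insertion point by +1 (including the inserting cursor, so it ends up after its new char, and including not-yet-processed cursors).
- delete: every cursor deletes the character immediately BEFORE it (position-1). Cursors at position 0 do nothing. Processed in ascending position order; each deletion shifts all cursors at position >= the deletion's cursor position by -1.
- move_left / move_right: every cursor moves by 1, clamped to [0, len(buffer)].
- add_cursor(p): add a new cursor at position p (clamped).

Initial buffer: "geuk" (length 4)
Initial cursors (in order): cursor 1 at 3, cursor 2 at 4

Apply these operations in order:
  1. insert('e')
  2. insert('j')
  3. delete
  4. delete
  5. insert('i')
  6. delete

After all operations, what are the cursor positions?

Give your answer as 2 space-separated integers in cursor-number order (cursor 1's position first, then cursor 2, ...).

After op 1 (insert('e')): buffer="geueke" (len 6), cursors c1@4 c2@6, authorship ...1.2
After op 2 (insert('j')): buffer="geuejkej" (len 8), cursors c1@5 c2@8, authorship ...11.22
After op 3 (delete): buffer="geueke" (len 6), cursors c1@4 c2@6, authorship ...1.2
After op 4 (delete): buffer="geuk" (len 4), cursors c1@3 c2@4, authorship ....
After op 5 (insert('i')): buffer="geuiki" (len 6), cursors c1@4 c2@6, authorship ...1.2
After op 6 (delete): buffer="geuk" (len 4), cursors c1@3 c2@4, authorship ....

Answer: 3 4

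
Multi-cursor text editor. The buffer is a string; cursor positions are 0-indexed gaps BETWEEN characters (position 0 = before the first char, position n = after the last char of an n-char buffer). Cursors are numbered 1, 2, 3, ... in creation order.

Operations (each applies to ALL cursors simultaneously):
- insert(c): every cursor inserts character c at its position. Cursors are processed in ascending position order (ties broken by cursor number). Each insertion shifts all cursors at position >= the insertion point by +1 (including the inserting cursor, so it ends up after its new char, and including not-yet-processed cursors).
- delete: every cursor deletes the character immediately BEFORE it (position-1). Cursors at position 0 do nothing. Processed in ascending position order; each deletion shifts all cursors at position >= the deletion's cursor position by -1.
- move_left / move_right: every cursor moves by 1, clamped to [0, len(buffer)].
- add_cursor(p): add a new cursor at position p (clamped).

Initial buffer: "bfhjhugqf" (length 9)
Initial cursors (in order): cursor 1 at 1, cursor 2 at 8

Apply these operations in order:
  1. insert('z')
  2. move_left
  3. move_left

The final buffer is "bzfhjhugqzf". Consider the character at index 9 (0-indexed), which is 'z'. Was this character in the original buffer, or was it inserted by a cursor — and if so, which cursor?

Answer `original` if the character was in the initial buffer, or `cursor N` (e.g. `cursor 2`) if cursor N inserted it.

Answer: cursor 2

Derivation:
After op 1 (insert('z')): buffer="bzfhjhugqzf" (len 11), cursors c1@2 c2@10, authorship .1.......2.
After op 2 (move_left): buffer="bzfhjhugqzf" (len 11), cursors c1@1 c2@9, authorship .1.......2.
After op 3 (move_left): buffer="bzfhjhugqzf" (len 11), cursors c1@0 c2@8, authorship .1.......2.
Authorship (.=original, N=cursor N): . 1 . . . . . . . 2 .
Index 9: author = 2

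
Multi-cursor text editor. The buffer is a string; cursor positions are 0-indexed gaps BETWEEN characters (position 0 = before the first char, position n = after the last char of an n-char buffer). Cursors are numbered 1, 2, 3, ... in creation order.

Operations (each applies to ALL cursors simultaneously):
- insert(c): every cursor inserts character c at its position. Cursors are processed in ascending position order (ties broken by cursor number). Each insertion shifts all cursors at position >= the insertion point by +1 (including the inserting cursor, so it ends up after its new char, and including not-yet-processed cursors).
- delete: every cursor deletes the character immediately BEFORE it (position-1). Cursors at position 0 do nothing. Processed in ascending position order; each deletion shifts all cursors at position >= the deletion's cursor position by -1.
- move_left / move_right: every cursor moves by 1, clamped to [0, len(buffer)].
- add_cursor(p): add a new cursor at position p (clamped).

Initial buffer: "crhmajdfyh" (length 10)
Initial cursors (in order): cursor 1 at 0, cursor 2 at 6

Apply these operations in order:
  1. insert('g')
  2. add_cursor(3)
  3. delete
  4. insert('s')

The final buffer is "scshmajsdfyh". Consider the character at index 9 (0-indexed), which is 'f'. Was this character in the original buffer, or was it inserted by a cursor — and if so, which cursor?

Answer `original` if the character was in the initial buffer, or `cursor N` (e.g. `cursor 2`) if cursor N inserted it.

After op 1 (insert('g')): buffer="gcrhmajgdfyh" (len 12), cursors c1@1 c2@8, authorship 1......2....
After op 2 (add_cursor(3)): buffer="gcrhmajgdfyh" (len 12), cursors c1@1 c3@3 c2@8, authorship 1......2....
After op 3 (delete): buffer="chmajdfyh" (len 9), cursors c1@0 c3@1 c2@5, authorship .........
After op 4 (insert('s')): buffer="scshmajsdfyh" (len 12), cursors c1@1 c3@3 c2@8, authorship 1.3....2....
Authorship (.=original, N=cursor N): 1 . 3 . . . . 2 . . . .
Index 9: author = original

Answer: original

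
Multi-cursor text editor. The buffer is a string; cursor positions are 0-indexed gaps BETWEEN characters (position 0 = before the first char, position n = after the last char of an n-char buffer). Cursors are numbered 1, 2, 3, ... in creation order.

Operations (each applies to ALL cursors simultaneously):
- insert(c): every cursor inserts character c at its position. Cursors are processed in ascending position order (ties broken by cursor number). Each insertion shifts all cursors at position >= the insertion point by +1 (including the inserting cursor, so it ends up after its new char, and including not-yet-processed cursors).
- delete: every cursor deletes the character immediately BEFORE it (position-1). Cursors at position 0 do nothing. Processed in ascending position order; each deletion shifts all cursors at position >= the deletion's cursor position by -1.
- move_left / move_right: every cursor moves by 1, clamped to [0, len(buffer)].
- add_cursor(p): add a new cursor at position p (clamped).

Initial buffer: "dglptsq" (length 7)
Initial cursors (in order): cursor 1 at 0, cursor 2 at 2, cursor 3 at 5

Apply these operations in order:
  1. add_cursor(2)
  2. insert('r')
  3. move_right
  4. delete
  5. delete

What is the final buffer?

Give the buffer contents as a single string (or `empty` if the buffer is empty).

After op 1 (add_cursor(2)): buffer="dglptsq" (len 7), cursors c1@0 c2@2 c4@2 c3@5, authorship .......
After op 2 (insert('r')): buffer="rdgrrlptrsq" (len 11), cursors c1@1 c2@5 c4@5 c3@9, authorship 1..24...3..
After op 3 (move_right): buffer="rdgrrlptrsq" (len 11), cursors c1@2 c2@6 c4@6 c3@10, authorship 1..24...3..
After op 4 (delete): buffer="rgrptrq" (len 7), cursors c1@1 c2@3 c4@3 c3@6, authorship 1.2..3.
After op 5 (delete): buffer="ptq" (len 3), cursors c1@0 c2@0 c4@0 c3@2, authorship ...

Answer: ptq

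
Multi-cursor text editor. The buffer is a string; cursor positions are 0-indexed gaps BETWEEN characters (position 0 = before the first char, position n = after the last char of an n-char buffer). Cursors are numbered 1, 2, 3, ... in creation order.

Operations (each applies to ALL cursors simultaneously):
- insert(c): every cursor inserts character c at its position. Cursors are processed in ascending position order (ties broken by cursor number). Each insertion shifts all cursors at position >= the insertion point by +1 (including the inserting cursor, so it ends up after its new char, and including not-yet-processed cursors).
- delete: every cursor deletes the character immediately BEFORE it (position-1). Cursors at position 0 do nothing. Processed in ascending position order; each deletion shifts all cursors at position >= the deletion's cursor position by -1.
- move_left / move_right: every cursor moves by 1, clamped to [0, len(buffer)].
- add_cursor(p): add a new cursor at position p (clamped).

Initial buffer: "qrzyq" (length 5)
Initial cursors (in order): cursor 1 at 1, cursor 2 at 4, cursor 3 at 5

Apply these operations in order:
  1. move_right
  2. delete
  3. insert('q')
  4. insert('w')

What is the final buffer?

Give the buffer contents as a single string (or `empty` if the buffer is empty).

After op 1 (move_right): buffer="qrzyq" (len 5), cursors c1@2 c2@5 c3@5, authorship .....
After op 2 (delete): buffer="qz" (len 2), cursors c1@1 c2@2 c3@2, authorship ..
After op 3 (insert('q')): buffer="qqzqq" (len 5), cursors c1@2 c2@5 c3@5, authorship .1.23
After op 4 (insert('w')): buffer="qqwzqqww" (len 8), cursors c1@3 c2@8 c3@8, authorship .11.2323

Answer: qqwzqqww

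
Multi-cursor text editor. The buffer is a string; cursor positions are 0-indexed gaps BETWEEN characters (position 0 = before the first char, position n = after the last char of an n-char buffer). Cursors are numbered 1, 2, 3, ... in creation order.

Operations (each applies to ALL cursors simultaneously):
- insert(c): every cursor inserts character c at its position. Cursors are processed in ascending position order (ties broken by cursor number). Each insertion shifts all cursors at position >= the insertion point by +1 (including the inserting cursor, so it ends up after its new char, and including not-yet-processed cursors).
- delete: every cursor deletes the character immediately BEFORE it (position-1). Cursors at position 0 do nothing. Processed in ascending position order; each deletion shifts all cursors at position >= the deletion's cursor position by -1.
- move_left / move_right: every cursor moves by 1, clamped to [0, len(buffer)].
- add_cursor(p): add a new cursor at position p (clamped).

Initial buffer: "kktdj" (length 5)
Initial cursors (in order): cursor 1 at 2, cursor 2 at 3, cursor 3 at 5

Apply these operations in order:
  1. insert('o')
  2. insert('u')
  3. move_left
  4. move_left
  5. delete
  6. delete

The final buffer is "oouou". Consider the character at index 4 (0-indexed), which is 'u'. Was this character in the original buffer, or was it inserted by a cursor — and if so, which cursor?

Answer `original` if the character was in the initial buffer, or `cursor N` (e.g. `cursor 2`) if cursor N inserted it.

Answer: cursor 3

Derivation:
After op 1 (insert('o')): buffer="kkotodjo" (len 8), cursors c1@3 c2@5 c3@8, authorship ..1.2..3
After op 2 (insert('u')): buffer="kkoutoudjou" (len 11), cursors c1@4 c2@7 c3@11, authorship ..11.22..33
After op 3 (move_left): buffer="kkoutoudjou" (len 11), cursors c1@3 c2@6 c3@10, authorship ..11.22..33
After op 4 (move_left): buffer="kkoutoudjou" (len 11), cursors c1@2 c2@5 c3@9, authorship ..11.22..33
After op 5 (delete): buffer="kououdou" (len 8), cursors c1@1 c2@3 c3@6, authorship .1122.33
After op 6 (delete): buffer="oouou" (len 5), cursors c1@0 c2@1 c3@3, authorship 12233
Authorship (.=original, N=cursor N): 1 2 2 3 3
Index 4: author = 3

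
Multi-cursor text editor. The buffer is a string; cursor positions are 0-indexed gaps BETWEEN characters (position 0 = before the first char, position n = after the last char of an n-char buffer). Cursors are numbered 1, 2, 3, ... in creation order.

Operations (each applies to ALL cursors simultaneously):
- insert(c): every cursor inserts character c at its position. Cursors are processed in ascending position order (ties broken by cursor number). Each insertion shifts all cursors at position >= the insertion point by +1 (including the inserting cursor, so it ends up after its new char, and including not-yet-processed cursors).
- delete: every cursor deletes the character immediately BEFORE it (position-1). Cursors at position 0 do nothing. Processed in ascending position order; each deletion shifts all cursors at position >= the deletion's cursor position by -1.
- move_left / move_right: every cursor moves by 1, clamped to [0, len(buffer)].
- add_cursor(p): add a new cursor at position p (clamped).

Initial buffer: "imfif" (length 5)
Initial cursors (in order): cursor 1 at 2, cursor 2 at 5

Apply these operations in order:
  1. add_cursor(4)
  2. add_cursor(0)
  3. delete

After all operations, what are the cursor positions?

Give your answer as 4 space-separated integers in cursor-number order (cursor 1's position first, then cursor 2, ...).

After op 1 (add_cursor(4)): buffer="imfif" (len 5), cursors c1@2 c3@4 c2@5, authorship .....
After op 2 (add_cursor(0)): buffer="imfif" (len 5), cursors c4@0 c1@2 c3@4 c2@5, authorship .....
After op 3 (delete): buffer="if" (len 2), cursors c4@0 c1@1 c2@2 c3@2, authorship ..

Answer: 1 2 2 0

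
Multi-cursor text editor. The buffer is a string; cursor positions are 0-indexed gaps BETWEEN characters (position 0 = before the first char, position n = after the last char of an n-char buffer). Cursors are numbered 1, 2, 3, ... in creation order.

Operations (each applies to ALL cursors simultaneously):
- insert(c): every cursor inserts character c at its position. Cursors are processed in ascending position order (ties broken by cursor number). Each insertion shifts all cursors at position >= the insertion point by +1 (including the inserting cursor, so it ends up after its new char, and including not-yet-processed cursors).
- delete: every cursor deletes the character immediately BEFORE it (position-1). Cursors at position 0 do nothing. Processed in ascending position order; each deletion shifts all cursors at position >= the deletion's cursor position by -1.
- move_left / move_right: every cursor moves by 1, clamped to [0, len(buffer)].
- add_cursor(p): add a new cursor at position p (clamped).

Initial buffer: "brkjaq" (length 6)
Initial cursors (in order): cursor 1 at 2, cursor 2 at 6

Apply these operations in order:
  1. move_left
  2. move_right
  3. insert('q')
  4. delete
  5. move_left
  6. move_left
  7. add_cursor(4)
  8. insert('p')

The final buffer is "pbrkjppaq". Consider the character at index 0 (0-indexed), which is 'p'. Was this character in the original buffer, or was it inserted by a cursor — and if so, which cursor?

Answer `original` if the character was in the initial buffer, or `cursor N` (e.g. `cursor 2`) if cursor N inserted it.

After op 1 (move_left): buffer="brkjaq" (len 6), cursors c1@1 c2@5, authorship ......
After op 2 (move_right): buffer="brkjaq" (len 6), cursors c1@2 c2@6, authorship ......
After op 3 (insert('q')): buffer="brqkjaqq" (len 8), cursors c1@3 c2@8, authorship ..1....2
After op 4 (delete): buffer="brkjaq" (len 6), cursors c1@2 c2@6, authorship ......
After op 5 (move_left): buffer="brkjaq" (len 6), cursors c1@1 c2@5, authorship ......
After op 6 (move_left): buffer="brkjaq" (len 6), cursors c1@0 c2@4, authorship ......
After op 7 (add_cursor(4)): buffer="brkjaq" (len 6), cursors c1@0 c2@4 c3@4, authorship ......
After op 8 (insert('p')): buffer="pbrkjppaq" (len 9), cursors c1@1 c2@7 c3@7, authorship 1....23..
Authorship (.=original, N=cursor N): 1 . . . . 2 3 . .
Index 0: author = 1

Answer: cursor 1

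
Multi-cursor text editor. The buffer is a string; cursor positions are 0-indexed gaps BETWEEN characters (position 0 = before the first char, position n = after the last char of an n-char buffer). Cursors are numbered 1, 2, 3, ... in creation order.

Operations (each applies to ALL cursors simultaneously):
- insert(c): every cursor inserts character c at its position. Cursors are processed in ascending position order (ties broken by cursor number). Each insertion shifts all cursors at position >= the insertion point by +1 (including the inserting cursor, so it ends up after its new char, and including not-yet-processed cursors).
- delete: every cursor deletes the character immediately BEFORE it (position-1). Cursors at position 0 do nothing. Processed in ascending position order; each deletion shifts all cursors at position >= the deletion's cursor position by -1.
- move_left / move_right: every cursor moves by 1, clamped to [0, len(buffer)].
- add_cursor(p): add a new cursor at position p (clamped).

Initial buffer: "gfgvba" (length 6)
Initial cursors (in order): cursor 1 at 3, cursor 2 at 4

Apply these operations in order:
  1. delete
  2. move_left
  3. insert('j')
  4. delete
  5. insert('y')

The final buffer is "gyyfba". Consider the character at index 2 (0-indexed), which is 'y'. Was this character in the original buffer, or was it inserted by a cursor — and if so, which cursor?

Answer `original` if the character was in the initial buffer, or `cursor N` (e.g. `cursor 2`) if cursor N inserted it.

Answer: cursor 2

Derivation:
After op 1 (delete): buffer="gfba" (len 4), cursors c1@2 c2@2, authorship ....
After op 2 (move_left): buffer="gfba" (len 4), cursors c1@1 c2@1, authorship ....
After op 3 (insert('j')): buffer="gjjfba" (len 6), cursors c1@3 c2@3, authorship .12...
After op 4 (delete): buffer="gfba" (len 4), cursors c1@1 c2@1, authorship ....
After op 5 (insert('y')): buffer="gyyfba" (len 6), cursors c1@3 c2@3, authorship .12...
Authorship (.=original, N=cursor N): . 1 2 . . .
Index 2: author = 2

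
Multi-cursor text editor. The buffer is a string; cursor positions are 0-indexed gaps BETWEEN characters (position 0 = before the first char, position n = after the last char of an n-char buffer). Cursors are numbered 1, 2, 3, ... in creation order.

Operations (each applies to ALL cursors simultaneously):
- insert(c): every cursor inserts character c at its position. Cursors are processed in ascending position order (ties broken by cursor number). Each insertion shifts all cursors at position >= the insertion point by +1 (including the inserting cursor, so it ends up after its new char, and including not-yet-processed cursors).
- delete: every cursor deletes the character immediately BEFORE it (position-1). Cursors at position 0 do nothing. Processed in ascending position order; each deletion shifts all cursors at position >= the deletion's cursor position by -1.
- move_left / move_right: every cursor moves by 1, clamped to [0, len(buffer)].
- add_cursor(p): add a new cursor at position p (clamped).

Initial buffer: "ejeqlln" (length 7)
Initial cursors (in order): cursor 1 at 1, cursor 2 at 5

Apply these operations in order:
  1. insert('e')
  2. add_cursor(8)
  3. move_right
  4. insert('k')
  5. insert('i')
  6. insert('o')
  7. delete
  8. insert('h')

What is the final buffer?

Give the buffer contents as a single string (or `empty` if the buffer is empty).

Answer: eejkiheqlelkihnkih

Derivation:
After op 1 (insert('e')): buffer="eejeqleln" (len 9), cursors c1@2 c2@7, authorship .1....2..
After op 2 (add_cursor(8)): buffer="eejeqleln" (len 9), cursors c1@2 c2@7 c3@8, authorship .1....2..
After op 3 (move_right): buffer="eejeqleln" (len 9), cursors c1@3 c2@8 c3@9, authorship .1....2..
After op 4 (insert('k')): buffer="eejkeqlelknk" (len 12), cursors c1@4 c2@10 c3@12, authorship .1.1...2.2.3
After op 5 (insert('i')): buffer="eejkieqlelkinki" (len 15), cursors c1@5 c2@12 c3@15, authorship .1.11...2.22.33
After op 6 (insert('o')): buffer="eejkioeqlelkionkio" (len 18), cursors c1@6 c2@14 c3@18, authorship .1.111...2.222.333
After op 7 (delete): buffer="eejkieqlelkinki" (len 15), cursors c1@5 c2@12 c3@15, authorship .1.11...2.22.33
After op 8 (insert('h')): buffer="eejkiheqlelkihnkih" (len 18), cursors c1@6 c2@14 c3@18, authorship .1.111...2.222.333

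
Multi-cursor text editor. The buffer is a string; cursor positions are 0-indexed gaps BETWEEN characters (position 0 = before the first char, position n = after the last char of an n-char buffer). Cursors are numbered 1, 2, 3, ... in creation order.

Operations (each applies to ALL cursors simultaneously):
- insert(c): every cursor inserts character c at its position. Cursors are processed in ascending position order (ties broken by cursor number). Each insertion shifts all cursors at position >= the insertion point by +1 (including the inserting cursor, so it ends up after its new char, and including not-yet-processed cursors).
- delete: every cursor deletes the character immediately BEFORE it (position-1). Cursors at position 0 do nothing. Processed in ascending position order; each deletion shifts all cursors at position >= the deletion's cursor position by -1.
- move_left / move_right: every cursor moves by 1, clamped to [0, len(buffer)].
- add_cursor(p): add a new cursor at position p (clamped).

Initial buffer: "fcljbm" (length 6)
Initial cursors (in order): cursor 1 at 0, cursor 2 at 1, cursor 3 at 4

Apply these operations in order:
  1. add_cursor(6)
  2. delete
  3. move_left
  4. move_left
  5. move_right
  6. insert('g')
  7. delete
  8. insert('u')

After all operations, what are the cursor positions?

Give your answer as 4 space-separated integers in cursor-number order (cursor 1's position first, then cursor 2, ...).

Answer: 4 4 4 6

Derivation:
After op 1 (add_cursor(6)): buffer="fcljbm" (len 6), cursors c1@0 c2@1 c3@4 c4@6, authorship ......
After op 2 (delete): buffer="clb" (len 3), cursors c1@0 c2@0 c3@2 c4@3, authorship ...
After op 3 (move_left): buffer="clb" (len 3), cursors c1@0 c2@0 c3@1 c4@2, authorship ...
After op 4 (move_left): buffer="clb" (len 3), cursors c1@0 c2@0 c3@0 c4@1, authorship ...
After op 5 (move_right): buffer="clb" (len 3), cursors c1@1 c2@1 c3@1 c4@2, authorship ...
After op 6 (insert('g')): buffer="cggglgb" (len 7), cursors c1@4 c2@4 c3@4 c4@6, authorship .123.4.
After op 7 (delete): buffer="clb" (len 3), cursors c1@1 c2@1 c3@1 c4@2, authorship ...
After op 8 (insert('u')): buffer="cuuulub" (len 7), cursors c1@4 c2@4 c3@4 c4@6, authorship .123.4.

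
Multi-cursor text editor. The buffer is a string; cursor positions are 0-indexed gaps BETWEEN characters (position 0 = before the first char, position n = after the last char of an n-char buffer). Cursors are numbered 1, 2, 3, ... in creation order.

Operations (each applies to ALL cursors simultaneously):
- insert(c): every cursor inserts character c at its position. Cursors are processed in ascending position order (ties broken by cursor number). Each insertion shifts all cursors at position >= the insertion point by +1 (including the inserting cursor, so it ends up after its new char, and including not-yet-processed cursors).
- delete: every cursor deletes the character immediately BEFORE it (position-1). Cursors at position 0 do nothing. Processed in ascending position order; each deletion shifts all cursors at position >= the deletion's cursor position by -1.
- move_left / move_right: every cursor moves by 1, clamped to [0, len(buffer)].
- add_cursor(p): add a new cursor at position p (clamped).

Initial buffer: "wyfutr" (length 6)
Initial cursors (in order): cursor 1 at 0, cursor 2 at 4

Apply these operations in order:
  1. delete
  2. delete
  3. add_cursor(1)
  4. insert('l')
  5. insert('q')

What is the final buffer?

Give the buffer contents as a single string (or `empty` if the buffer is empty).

Answer: lqwlqylqtr

Derivation:
After op 1 (delete): buffer="wyftr" (len 5), cursors c1@0 c2@3, authorship .....
After op 2 (delete): buffer="wytr" (len 4), cursors c1@0 c2@2, authorship ....
After op 3 (add_cursor(1)): buffer="wytr" (len 4), cursors c1@0 c3@1 c2@2, authorship ....
After op 4 (insert('l')): buffer="lwlyltr" (len 7), cursors c1@1 c3@3 c2@5, authorship 1.3.2..
After op 5 (insert('q')): buffer="lqwlqylqtr" (len 10), cursors c1@2 c3@5 c2@8, authorship 11.33.22..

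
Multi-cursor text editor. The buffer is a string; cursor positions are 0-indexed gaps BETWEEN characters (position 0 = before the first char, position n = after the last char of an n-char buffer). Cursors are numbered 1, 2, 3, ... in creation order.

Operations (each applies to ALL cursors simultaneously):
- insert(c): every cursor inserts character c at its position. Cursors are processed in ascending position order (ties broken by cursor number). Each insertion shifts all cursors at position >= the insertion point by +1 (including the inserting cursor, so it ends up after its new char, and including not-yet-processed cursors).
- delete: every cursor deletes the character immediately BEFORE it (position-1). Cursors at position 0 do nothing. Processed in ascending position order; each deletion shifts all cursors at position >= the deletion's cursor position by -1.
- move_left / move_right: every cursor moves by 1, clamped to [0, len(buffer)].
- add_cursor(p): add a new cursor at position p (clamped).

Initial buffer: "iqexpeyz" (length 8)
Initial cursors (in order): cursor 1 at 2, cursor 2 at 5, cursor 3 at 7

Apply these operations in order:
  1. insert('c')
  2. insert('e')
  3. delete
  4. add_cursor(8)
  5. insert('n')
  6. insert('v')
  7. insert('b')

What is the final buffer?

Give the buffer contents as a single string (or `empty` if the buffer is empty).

Answer: iqcnvbexpcnvbenvbycnvbz

Derivation:
After op 1 (insert('c')): buffer="iqcexpceycz" (len 11), cursors c1@3 c2@7 c3@10, authorship ..1...2..3.
After op 2 (insert('e')): buffer="iqceexpceeycez" (len 14), cursors c1@4 c2@9 c3@13, authorship ..11...22..33.
After op 3 (delete): buffer="iqcexpceycz" (len 11), cursors c1@3 c2@7 c3@10, authorship ..1...2..3.
After op 4 (add_cursor(8)): buffer="iqcexpceycz" (len 11), cursors c1@3 c2@7 c4@8 c3@10, authorship ..1...2..3.
After op 5 (insert('n')): buffer="iqcnexpcnenycnz" (len 15), cursors c1@4 c2@9 c4@11 c3@14, authorship ..11...22.4.33.
After op 6 (insert('v')): buffer="iqcnvexpcnvenvycnvz" (len 19), cursors c1@5 c2@11 c4@14 c3@18, authorship ..111...222.44.333.
After op 7 (insert('b')): buffer="iqcnvbexpcnvbenvbycnvbz" (len 23), cursors c1@6 c2@13 c4@17 c3@22, authorship ..1111...2222.444.3333.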